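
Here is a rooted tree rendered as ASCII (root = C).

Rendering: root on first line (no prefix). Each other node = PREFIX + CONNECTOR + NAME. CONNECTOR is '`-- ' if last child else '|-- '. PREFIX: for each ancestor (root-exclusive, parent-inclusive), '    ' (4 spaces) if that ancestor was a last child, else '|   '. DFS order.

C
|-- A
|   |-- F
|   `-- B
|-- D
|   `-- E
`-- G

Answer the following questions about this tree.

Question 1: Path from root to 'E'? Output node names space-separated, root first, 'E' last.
Walk down from root: C -> D -> E

Answer: C D E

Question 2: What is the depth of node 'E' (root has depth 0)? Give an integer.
Path from root to E: C -> D -> E
Depth = number of edges = 2

Answer: 2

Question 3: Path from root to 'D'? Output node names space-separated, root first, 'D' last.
Answer: C D

Derivation:
Walk down from root: C -> D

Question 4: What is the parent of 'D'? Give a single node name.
Answer: C

Derivation:
Scan adjacency: D appears as child of C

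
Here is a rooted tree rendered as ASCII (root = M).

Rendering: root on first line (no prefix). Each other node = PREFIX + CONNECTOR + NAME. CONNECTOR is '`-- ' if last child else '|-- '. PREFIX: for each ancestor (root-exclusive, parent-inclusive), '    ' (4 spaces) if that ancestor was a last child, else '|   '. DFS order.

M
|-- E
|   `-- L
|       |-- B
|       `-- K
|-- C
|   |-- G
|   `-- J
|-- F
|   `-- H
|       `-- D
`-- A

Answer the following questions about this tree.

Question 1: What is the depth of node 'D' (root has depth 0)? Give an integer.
Path from root to D: M -> F -> H -> D
Depth = number of edges = 3

Answer: 3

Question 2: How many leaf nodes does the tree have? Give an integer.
Answer: 6

Derivation:
Leaves (nodes with no children): A, B, D, G, J, K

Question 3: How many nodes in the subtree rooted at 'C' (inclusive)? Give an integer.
Answer: 3

Derivation:
Subtree rooted at C contains: C, G, J
Count = 3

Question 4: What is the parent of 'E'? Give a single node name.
Scan adjacency: E appears as child of M

Answer: M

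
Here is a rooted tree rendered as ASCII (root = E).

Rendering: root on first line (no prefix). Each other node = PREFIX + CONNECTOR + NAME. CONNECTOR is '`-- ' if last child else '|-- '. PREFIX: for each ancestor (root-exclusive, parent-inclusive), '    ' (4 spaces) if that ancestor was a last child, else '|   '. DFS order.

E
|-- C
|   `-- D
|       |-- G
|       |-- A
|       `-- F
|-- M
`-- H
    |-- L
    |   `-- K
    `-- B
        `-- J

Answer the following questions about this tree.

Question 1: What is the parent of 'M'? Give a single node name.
Answer: E

Derivation:
Scan adjacency: M appears as child of E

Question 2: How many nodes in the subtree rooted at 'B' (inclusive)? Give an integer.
Subtree rooted at B contains: B, J
Count = 2

Answer: 2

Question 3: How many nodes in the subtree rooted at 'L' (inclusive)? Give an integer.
Answer: 2

Derivation:
Subtree rooted at L contains: K, L
Count = 2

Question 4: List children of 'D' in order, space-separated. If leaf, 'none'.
Answer: G A F

Derivation:
Node D's children (from adjacency): G, A, F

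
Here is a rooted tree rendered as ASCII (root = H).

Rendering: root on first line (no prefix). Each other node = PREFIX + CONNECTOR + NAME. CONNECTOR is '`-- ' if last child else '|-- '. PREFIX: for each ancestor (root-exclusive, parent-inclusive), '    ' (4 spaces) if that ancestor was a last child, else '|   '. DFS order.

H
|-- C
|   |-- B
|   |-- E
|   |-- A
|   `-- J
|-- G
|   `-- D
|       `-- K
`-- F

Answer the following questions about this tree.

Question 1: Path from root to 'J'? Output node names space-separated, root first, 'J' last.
Answer: H C J

Derivation:
Walk down from root: H -> C -> J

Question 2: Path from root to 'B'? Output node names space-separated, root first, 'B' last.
Answer: H C B

Derivation:
Walk down from root: H -> C -> B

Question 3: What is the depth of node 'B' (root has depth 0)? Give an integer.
Answer: 2

Derivation:
Path from root to B: H -> C -> B
Depth = number of edges = 2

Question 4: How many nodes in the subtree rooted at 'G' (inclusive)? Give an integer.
Subtree rooted at G contains: D, G, K
Count = 3

Answer: 3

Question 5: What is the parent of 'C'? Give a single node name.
Answer: H

Derivation:
Scan adjacency: C appears as child of H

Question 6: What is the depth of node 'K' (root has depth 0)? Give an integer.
Answer: 3

Derivation:
Path from root to K: H -> G -> D -> K
Depth = number of edges = 3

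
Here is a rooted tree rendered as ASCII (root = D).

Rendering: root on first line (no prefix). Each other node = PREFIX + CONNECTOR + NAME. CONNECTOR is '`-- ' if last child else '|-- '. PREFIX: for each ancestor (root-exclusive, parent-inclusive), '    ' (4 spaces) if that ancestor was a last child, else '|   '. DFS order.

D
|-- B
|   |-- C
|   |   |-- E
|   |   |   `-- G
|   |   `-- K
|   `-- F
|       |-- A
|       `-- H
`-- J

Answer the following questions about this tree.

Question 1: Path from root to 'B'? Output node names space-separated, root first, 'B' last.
Walk down from root: D -> B

Answer: D B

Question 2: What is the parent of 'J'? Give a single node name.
Scan adjacency: J appears as child of D

Answer: D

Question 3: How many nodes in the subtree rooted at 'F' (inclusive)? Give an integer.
Answer: 3

Derivation:
Subtree rooted at F contains: A, F, H
Count = 3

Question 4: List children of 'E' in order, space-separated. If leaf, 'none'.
Node E's children (from adjacency): G

Answer: G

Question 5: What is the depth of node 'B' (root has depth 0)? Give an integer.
Path from root to B: D -> B
Depth = number of edges = 1

Answer: 1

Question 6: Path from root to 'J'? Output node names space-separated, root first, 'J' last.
Walk down from root: D -> J

Answer: D J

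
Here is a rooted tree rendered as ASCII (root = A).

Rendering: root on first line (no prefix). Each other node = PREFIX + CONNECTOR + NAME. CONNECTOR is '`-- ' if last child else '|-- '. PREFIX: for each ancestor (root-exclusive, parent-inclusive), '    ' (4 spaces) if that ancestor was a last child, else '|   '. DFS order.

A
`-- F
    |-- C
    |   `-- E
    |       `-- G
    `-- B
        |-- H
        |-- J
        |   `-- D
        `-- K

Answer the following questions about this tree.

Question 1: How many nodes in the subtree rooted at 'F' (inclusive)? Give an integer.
Answer: 9

Derivation:
Subtree rooted at F contains: B, C, D, E, F, G, H, J, K
Count = 9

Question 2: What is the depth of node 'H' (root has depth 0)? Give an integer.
Answer: 3

Derivation:
Path from root to H: A -> F -> B -> H
Depth = number of edges = 3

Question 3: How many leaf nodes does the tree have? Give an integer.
Answer: 4

Derivation:
Leaves (nodes with no children): D, G, H, K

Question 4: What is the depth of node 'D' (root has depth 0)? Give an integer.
Answer: 4

Derivation:
Path from root to D: A -> F -> B -> J -> D
Depth = number of edges = 4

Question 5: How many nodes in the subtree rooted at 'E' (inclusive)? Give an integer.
Answer: 2

Derivation:
Subtree rooted at E contains: E, G
Count = 2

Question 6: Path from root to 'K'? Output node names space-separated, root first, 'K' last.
Answer: A F B K

Derivation:
Walk down from root: A -> F -> B -> K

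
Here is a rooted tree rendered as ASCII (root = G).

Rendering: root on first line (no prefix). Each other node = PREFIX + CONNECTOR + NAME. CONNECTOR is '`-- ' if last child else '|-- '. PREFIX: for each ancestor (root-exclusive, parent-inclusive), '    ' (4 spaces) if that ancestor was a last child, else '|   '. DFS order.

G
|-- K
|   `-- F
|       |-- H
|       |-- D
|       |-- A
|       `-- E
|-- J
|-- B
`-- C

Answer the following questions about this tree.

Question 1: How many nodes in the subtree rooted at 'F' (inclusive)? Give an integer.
Subtree rooted at F contains: A, D, E, F, H
Count = 5

Answer: 5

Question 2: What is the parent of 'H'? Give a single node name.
Scan adjacency: H appears as child of F

Answer: F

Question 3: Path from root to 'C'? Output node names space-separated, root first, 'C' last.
Answer: G C

Derivation:
Walk down from root: G -> C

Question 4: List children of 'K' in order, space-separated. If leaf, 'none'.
Node K's children (from adjacency): F

Answer: F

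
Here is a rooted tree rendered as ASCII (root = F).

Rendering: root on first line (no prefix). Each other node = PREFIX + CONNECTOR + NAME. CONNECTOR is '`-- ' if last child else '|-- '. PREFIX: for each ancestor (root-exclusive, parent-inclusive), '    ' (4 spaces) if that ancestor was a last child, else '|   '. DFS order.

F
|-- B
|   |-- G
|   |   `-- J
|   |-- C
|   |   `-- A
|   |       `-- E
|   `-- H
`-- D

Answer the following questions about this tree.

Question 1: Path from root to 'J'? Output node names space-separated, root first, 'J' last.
Walk down from root: F -> B -> G -> J

Answer: F B G J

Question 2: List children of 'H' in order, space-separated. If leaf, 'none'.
Node H's children (from adjacency): (leaf)

Answer: none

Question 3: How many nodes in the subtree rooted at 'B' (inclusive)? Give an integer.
Subtree rooted at B contains: A, B, C, E, G, H, J
Count = 7

Answer: 7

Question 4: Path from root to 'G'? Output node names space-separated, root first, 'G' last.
Answer: F B G

Derivation:
Walk down from root: F -> B -> G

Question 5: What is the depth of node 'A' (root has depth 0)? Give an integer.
Path from root to A: F -> B -> C -> A
Depth = number of edges = 3

Answer: 3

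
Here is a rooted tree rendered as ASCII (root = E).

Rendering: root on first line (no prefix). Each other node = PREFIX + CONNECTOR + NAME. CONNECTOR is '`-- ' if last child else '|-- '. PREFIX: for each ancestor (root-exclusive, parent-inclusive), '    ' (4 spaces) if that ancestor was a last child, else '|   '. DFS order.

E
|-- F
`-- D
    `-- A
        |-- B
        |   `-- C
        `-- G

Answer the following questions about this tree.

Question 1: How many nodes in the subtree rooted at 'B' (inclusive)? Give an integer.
Answer: 2

Derivation:
Subtree rooted at B contains: B, C
Count = 2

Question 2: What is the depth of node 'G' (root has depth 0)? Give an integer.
Answer: 3

Derivation:
Path from root to G: E -> D -> A -> G
Depth = number of edges = 3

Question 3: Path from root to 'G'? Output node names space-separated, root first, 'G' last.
Walk down from root: E -> D -> A -> G

Answer: E D A G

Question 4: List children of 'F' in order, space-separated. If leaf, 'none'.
Answer: none

Derivation:
Node F's children (from adjacency): (leaf)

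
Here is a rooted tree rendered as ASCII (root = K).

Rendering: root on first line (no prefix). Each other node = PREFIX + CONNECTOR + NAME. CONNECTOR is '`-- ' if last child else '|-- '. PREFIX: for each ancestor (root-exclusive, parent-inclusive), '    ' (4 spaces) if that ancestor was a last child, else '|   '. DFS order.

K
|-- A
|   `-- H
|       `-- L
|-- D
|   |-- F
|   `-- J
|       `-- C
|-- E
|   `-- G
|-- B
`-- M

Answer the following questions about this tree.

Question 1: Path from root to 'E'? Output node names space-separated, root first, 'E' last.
Walk down from root: K -> E

Answer: K E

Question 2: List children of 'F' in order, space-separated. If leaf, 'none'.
Node F's children (from adjacency): (leaf)

Answer: none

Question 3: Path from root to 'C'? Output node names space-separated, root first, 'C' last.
Walk down from root: K -> D -> J -> C

Answer: K D J C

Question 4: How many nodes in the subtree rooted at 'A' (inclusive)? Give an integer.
Answer: 3

Derivation:
Subtree rooted at A contains: A, H, L
Count = 3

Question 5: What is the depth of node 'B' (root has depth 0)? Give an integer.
Answer: 1

Derivation:
Path from root to B: K -> B
Depth = number of edges = 1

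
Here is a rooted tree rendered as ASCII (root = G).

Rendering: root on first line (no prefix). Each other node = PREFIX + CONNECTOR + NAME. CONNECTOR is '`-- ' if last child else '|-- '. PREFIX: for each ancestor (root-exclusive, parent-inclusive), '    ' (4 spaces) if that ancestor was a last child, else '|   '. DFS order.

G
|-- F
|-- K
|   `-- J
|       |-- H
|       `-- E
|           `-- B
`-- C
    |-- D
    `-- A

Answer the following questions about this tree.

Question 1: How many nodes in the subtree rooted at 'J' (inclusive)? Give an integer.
Answer: 4

Derivation:
Subtree rooted at J contains: B, E, H, J
Count = 4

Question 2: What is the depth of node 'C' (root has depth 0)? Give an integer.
Answer: 1

Derivation:
Path from root to C: G -> C
Depth = number of edges = 1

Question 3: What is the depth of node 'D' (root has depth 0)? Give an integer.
Path from root to D: G -> C -> D
Depth = number of edges = 2

Answer: 2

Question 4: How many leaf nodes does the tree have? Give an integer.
Leaves (nodes with no children): A, B, D, F, H

Answer: 5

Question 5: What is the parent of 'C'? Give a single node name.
Scan adjacency: C appears as child of G

Answer: G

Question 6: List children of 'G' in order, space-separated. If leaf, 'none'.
Answer: F K C

Derivation:
Node G's children (from adjacency): F, K, C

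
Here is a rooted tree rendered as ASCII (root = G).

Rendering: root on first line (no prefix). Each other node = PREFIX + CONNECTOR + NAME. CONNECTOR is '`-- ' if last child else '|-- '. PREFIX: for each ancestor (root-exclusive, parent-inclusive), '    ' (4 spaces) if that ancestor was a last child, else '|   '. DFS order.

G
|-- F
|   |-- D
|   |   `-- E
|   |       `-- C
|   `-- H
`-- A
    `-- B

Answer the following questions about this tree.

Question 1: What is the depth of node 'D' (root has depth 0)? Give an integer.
Path from root to D: G -> F -> D
Depth = number of edges = 2

Answer: 2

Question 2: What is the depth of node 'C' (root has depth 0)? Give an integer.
Path from root to C: G -> F -> D -> E -> C
Depth = number of edges = 4

Answer: 4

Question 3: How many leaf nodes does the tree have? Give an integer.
Leaves (nodes with no children): B, C, H

Answer: 3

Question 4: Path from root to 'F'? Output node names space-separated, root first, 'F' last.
Walk down from root: G -> F

Answer: G F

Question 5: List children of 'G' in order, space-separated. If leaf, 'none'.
Node G's children (from adjacency): F, A

Answer: F A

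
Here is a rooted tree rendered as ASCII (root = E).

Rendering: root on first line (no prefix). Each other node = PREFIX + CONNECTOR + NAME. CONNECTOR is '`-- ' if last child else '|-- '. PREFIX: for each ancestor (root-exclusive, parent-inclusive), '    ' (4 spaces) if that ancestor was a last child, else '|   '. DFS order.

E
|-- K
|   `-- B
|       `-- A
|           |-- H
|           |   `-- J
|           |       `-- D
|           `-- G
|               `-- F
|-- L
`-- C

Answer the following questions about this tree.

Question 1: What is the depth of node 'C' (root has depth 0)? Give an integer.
Answer: 1

Derivation:
Path from root to C: E -> C
Depth = number of edges = 1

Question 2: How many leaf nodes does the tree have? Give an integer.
Answer: 4

Derivation:
Leaves (nodes with no children): C, D, F, L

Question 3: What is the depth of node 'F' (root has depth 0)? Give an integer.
Answer: 5

Derivation:
Path from root to F: E -> K -> B -> A -> G -> F
Depth = number of edges = 5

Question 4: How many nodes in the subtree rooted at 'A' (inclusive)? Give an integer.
Answer: 6

Derivation:
Subtree rooted at A contains: A, D, F, G, H, J
Count = 6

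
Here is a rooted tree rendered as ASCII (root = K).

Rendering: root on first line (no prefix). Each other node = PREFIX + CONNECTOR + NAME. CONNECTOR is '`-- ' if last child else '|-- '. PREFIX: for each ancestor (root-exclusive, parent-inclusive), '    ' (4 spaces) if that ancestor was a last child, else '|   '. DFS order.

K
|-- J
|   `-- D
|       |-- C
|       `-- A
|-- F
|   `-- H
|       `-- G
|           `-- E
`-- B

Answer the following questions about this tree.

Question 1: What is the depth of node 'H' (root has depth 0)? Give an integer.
Answer: 2

Derivation:
Path from root to H: K -> F -> H
Depth = number of edges = 2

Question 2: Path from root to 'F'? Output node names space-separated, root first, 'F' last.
Answer: K F

Derivation:
Walk down from root: K -> F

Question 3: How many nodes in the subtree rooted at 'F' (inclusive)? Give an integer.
Answer: 4

Derivation:
Subtree rooted at F contains: E, F, G, H
Count = 4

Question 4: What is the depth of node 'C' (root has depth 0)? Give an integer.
Path from root to C: K -> J -> D -> C
Depth = number of edges = 3

Answer: 3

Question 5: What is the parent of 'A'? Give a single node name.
Answer: D

Derivation:
Scan adjacency: A appears as child of D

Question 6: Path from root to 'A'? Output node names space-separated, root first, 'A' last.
Walk down from root: K -> J -> D -> A

Answer: K J D A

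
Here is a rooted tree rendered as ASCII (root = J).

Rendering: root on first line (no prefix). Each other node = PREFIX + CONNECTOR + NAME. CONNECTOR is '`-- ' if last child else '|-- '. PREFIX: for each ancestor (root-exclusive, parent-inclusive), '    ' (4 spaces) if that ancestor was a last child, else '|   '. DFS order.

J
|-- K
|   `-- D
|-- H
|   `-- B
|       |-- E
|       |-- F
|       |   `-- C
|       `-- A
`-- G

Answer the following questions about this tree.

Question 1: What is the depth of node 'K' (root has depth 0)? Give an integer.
Answer: 1

Derivation:
Path from root to K: J -> K
Depth = number of edges = 1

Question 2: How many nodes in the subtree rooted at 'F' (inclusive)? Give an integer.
Subtree rooted at F contains: C, F
Count = 2

Answer: 2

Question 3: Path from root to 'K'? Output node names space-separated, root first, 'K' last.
Answer: J K

Derivation:
Walk down from root: J -> K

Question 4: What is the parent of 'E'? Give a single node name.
Scan adjacency: E appears as child of B

Answer: B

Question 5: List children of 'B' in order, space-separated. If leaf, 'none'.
Answer: E F A

Derivation:
Node B's children (from adjacency): E, F, A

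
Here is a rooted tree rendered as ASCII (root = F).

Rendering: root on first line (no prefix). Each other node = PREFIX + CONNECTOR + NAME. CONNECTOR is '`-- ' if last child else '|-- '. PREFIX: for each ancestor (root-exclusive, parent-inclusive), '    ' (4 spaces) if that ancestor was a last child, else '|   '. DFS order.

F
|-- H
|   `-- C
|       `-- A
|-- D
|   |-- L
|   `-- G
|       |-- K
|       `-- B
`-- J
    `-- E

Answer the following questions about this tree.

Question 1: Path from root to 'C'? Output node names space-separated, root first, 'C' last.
Answer: F H C

Derivation:
Walk down from root: F -> H -> C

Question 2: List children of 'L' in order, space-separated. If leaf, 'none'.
Answer: none

Derivation:
Node L's children (from adjacency): (leaf)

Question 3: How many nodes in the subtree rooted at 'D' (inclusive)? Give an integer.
Answer: 5

Derivation:
Subtree rooted at D contains: B, D, G, K, L
Count = 5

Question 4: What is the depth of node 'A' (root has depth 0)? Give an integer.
Path from root to A: F -> H -> C -> A
Depth = number of edges = 3

Answer: 3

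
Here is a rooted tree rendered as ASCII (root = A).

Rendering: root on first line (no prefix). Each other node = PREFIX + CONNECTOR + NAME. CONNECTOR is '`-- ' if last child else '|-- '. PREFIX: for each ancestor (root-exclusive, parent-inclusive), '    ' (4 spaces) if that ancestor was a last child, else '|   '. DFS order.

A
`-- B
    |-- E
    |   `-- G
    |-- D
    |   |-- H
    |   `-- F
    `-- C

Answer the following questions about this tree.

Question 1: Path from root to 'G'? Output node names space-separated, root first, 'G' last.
Walk down from root: A -> B -> E -> G

Answer: A B E G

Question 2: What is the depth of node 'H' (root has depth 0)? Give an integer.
Path from root to H: A -> B -> D -> H
Depth = number of edges = 3

Answer: 3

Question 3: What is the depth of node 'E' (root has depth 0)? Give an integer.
Path from root to E: A -> B -> E
Depth = number of edges = 2

Answer: 2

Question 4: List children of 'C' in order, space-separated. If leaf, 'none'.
Node C's children (from adjacency): (leaf)

Answer: none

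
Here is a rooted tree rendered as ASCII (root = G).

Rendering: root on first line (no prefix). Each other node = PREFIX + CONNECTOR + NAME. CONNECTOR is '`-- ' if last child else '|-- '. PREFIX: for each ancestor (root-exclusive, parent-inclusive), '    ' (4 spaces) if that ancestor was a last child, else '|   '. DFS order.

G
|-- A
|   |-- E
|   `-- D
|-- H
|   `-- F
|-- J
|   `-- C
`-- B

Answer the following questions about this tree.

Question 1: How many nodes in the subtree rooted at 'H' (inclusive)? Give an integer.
Subtree rooted at H contains: F, H
Count = 2

Answer: 2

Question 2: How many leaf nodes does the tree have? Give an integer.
Answer: 5

Derivation:
Leaves (nodes with no children): B, C, D, E, F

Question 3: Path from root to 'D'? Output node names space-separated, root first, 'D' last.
Walk down from root: G -> A -> D

Answer: G A D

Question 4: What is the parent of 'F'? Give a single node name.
Answer: H

Derivation:
Scan adjacency: F appears as child of H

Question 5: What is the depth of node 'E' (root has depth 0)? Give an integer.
Path from root to E: G -> A -> E
Depth = number of edges = 2

Answer: 2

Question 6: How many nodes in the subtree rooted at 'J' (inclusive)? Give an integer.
Subtree rooted at J contains: C, J
Count = 2

Answer: 2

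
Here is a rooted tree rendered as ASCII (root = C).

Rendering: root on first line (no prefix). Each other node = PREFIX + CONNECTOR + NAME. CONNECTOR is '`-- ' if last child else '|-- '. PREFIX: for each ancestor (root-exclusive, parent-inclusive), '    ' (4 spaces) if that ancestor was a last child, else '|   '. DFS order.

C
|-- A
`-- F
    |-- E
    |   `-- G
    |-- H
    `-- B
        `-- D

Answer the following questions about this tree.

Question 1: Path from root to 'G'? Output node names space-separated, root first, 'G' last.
Answer: C F E G

Derivation:
Walk down from root: C -> F -> E -> G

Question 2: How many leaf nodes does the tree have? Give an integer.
Answer: 4

Derivation:
Leaves (nodes with no children): A, D, G, H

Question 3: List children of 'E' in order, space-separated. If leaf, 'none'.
Answer: G

Derivation:
Node E's children (from adjacency): G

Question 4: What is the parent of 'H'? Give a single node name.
Answer: F

Derivation:
Scan adjacency: H appears as child of F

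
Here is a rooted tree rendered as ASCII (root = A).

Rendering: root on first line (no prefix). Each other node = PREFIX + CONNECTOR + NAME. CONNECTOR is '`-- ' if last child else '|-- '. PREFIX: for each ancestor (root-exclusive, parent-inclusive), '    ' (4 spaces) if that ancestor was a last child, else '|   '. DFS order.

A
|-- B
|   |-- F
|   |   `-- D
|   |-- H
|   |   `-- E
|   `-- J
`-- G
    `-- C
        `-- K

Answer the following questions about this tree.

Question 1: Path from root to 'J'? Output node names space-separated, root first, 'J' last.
Walk down from root: A -> B -> J

Answer: A B J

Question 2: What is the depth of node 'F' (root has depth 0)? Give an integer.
Answer: 2

Derivation:
Path from root to F: A -> B -> F
Depth = number of edges = 2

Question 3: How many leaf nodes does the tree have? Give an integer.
Answer: 4

Derivation:
Leaves (nodes with no children): D, E, J, K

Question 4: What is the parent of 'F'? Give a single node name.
Answer: B

Derivation:
Scan adjacency: F appears as child of B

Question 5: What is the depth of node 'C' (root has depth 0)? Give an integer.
Path from root to C: A -> G -> C
Depth = number of edges = 2

Answer: 2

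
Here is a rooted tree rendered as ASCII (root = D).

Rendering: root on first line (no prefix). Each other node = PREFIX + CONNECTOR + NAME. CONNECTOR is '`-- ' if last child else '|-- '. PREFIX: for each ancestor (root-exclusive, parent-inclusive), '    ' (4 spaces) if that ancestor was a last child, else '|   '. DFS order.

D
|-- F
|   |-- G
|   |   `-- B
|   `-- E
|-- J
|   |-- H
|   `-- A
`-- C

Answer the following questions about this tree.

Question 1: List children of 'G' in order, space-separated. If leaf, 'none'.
Node G's children (from adjacency): B

Answer: B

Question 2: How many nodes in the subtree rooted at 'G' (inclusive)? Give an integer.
Subtree rooted at G contains: B, G
Count = 2

Answer: 2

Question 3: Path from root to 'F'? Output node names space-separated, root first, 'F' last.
Walk down from root: D -> F

Answer: D F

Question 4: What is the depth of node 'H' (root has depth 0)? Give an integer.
Path from root to H: D -> J -> H
Depth = number of edges = 2

Answer: 2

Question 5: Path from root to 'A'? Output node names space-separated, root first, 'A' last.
Answer: D J A

Derivation:
Walk down from root: D -> J -> A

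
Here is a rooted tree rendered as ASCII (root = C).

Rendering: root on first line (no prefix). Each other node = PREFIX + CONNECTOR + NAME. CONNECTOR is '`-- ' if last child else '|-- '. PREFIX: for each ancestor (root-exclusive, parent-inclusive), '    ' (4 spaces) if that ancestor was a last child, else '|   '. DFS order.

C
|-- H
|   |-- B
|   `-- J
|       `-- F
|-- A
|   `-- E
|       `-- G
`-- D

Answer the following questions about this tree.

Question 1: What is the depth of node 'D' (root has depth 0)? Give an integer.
Path from root to D: C -> D
Depth = number of edges = 1

Answer: 1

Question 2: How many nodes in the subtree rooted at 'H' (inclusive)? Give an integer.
Subtree rooted at H contains: B, F, H, J
Count = 4

Answer: 4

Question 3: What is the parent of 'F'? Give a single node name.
Scan adjacency: F appears as child of J

Answer: J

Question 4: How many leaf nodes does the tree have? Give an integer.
Answer: 4

Derivation:
Leaves (nodes with no children): B, D, F, G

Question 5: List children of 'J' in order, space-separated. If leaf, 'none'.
Node J's children (from adjacency): F

Answer: F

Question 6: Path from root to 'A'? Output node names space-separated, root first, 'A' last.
Answer: C A

Derivation:
Walk down from root: C -> A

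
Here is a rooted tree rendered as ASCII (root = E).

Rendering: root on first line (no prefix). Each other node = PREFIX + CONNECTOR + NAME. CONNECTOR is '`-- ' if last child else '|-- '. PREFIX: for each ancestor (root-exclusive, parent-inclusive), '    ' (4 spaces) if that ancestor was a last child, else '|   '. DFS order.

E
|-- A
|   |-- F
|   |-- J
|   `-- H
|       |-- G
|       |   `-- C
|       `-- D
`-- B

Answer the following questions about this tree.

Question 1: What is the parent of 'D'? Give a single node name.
Scan adjacency: D appears as child of H

Answer: H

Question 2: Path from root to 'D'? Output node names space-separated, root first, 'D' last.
Answer: E A H D

Derivation:
Walk down from root: E -> A -> H -> D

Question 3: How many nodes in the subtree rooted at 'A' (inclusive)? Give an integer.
Answer: 7

Derivation:
Subtree rooted at A contains: A, C, D, F, G, H, J
Count = 7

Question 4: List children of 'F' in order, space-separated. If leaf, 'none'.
Answer: none

Derivation:
Node F's children (from adjacency): (leaf)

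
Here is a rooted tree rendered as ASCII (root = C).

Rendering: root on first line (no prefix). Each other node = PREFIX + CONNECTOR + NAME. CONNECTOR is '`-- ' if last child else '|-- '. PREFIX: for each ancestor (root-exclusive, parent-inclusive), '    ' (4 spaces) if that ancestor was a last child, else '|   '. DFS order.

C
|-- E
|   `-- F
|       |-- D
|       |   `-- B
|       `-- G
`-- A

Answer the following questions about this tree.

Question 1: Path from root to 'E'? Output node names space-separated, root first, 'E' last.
Answer: C E

Derivation:
Walk down from root: C -> E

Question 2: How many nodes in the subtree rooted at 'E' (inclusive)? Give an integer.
Subtree rooted at E contains: B, D, E, F, G
Count = 5

Answer: 5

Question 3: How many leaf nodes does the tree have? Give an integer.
Answer: 3

Derivation:
Leaves (nodes with no children): A, B, G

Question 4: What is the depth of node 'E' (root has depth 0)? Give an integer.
Answer: 1

Derivation:
Path from root to E: C -> E
Depth = number of edges = 1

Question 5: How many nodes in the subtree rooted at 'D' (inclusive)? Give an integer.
Answer: 2

Derivation:
Subtree rooted at D contains: B, D
Count = 2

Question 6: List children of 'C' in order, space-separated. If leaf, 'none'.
Answer: E A

Derivation:
Node C's children (from adjacency): E, A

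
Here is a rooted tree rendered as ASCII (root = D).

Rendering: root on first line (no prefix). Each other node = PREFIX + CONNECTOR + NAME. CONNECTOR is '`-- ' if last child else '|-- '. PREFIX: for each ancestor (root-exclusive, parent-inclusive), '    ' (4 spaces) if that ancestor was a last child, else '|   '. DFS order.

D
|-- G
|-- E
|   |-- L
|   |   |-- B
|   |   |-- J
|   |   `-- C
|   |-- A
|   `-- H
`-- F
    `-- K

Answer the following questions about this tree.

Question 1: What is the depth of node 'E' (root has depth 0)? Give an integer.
Answer: 1

Derivation:
Path from root to E: D -> E
Depth = number of edges = 1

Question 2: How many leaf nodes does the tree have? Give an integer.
Answer: 7

Derivation:
Leaves (nodes with no children): A, B, C, G, H, J, K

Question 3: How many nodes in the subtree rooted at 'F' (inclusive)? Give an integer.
Answer: 2

Derivation:
Subtree rooted at F contains: F, K
Count = 2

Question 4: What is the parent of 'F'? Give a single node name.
Scan adjacency: F appears as child of D

Answer: D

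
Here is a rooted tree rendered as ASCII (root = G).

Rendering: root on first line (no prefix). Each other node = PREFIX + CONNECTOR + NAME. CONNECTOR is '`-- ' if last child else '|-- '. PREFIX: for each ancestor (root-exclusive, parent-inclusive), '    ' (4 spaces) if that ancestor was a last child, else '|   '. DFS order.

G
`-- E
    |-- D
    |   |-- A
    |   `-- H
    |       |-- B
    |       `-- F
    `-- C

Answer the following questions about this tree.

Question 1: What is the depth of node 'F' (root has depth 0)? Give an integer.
Path from root to F: G -> E -> D -> H -> F
Depth = number of edges = 4

Answer: 4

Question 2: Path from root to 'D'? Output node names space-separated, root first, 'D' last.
Walk down from root: G -> E -> D

Answer: G E D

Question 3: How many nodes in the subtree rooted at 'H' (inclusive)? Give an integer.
Subtree rooted at H contains: B, F, H
Count = 3

Answer: 3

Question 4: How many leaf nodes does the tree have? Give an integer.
Answer: 4

Derivation:
Leaves (nodes with no children): A, B, C, F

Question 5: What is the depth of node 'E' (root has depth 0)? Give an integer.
Answer: 1

Derivation:
Path from root to E: G -> E
Depth = number of edges = 1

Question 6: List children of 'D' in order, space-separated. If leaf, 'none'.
Node D's children (from adjacency): A, H

Answer: A H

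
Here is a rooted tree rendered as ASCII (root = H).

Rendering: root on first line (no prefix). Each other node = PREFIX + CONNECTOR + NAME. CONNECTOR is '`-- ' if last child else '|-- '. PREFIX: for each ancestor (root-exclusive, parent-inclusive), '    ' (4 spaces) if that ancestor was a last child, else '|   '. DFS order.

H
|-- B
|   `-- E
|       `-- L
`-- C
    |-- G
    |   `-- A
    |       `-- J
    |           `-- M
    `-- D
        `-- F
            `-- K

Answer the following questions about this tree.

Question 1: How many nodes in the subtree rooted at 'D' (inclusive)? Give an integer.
Answer: 3

Derivation:
Subtree rooted at D contains: D, F, K
Count = 3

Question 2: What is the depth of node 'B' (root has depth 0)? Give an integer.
Path from root to B: H -> B
Depth = number of edges = 1

Answer: 1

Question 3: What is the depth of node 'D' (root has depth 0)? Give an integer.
Answer: 2

Derivation:
Path from root to D: H -> C -> D
Depth = number of edges = 2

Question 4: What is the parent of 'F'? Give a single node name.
Answer: D

Derivation:
Scan adjacency: F appears as child of D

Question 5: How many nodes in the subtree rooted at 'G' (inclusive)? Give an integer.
Answer: 4

Derivation:
Subtree rooted at G contains: A, G, J, M
Count = 4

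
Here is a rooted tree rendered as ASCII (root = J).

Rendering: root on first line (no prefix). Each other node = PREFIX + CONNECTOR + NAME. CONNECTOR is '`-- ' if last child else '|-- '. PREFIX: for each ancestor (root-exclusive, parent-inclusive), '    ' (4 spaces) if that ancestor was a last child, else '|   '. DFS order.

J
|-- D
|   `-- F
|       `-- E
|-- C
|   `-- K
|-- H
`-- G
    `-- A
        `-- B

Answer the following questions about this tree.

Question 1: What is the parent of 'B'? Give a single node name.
Scan adjacency: B appears as child of A

Answer: A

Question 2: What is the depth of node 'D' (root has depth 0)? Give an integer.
Answer: 1

Derivation:
Path from root to D: J -> D
Depth = number of edges = 1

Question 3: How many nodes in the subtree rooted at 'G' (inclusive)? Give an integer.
Answer: 3

Derivation:
Subtree rooted at G contains: A, B, G
Count = 3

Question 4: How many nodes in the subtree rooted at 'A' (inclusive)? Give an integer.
Answer: 2

Derivation:
Subtree rooted at A contains: A, B
Count = 2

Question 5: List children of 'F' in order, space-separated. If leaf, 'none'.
Answer: E

Derivation:
Node F's children (from adjacency): E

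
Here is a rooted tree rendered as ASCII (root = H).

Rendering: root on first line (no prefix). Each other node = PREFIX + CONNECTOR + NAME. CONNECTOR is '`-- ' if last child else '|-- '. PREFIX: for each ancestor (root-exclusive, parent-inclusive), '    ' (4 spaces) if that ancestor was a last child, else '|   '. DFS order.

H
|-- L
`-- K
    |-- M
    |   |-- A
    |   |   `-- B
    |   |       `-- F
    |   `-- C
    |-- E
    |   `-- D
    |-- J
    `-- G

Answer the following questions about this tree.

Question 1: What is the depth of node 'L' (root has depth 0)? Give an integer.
Answer: 1

Derivation:
Path from root to L: H -> L
Depth = number of edges = 1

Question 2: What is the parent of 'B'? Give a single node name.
Scan adjacency: B appears as child of A

Answer: A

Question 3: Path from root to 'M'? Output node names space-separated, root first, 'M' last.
Answer: H K M

Derivation:
Walk down from root: H -> K -> M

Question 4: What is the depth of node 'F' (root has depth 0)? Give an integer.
Answer: 5

Derivation:
Path from root to F: H -> K -> M -> A -> B -> F
Depth = number of edges = 5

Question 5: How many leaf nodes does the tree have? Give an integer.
Answer: 6

Derivation:
Leaves (nodes with no children): C, D, F, G, J, L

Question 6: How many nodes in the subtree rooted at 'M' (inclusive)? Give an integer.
Answer: 5

Derivation:
Subtree rooted at M contains: A, B, C, F, M
Count = 5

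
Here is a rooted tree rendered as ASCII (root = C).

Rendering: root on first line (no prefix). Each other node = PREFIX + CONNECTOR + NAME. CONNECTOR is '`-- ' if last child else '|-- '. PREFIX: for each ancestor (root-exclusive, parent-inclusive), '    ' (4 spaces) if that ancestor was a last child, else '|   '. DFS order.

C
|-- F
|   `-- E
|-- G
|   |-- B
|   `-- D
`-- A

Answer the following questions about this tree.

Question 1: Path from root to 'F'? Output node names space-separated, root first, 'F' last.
Answer: C F

Derivation:
Walk down from root: C -> F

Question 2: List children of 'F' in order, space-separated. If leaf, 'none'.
Answer: E

Derivation:
Node F's children (from adjacency): E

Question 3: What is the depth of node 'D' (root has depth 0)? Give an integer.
Path from root to D: C -> G -> D
Depth = number of edges = 2

Answer: 2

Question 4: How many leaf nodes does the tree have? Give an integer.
Answer: 4

Derivation:
Leaves (nodes with no children): A, B, D, E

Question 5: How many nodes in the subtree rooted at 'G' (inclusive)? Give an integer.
Answer: 3

Derivation:
Subtree rooted at G contains: B, D, G
Count = 3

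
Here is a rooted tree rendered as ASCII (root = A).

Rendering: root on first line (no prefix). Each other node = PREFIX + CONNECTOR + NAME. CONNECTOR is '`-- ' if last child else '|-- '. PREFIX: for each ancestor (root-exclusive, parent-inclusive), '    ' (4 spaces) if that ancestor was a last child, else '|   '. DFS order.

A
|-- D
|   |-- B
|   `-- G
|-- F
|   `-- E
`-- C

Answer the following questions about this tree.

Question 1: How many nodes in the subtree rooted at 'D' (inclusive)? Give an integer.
Subtree rooted at D contains: B, D, G
Count = 3

Answer: 3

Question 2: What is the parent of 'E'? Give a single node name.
Answer: F

Derivation:
Scan adjacency: E appears as child of F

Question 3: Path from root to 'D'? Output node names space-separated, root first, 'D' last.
Answer: A D

Derivation:
Walk down from root: A -> D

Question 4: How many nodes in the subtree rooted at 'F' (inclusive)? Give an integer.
Subtree rooted at F contains: E, F
Count = 2

Answer: 2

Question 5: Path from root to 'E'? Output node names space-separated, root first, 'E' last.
Answer: A F E

Derivation:
Walk down from root: A -> F -> E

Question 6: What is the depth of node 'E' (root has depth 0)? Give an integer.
Path from root to E: A -> F -> E
Depth = number of edges = 2

Answer: 2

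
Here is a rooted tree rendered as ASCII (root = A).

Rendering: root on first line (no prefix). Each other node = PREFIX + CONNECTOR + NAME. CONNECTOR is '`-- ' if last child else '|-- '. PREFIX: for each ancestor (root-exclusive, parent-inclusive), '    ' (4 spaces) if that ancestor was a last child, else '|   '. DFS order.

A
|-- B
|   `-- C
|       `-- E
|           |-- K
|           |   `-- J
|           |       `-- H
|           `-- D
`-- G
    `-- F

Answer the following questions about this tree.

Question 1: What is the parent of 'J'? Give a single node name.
Answer: K

Derivation:
Scan adjacency: J appears as child of K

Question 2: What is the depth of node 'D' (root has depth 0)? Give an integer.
Answer: 4

Derivation:
Path from root to D: A -> B -> C -> E -> D
Depth = number of edges = 4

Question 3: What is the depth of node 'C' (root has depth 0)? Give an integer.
Path from root to C: A -> B -> C
Depth = number of edges = 2

Answer: 2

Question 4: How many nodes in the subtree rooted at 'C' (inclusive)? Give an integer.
Answer: 6

Derivation:
Subtree rooted at C contains: C, D, E, H, J, K
Count = 6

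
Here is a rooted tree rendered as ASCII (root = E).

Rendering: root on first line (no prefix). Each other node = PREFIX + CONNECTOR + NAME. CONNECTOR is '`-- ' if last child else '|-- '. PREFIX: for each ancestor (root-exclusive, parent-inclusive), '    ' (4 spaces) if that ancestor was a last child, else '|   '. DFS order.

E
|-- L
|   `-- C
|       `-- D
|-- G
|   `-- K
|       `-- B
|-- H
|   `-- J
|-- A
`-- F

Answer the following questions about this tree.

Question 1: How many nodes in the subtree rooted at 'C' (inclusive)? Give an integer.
Subtree rooted at C contains: C, D
Count = 2

Answer: 2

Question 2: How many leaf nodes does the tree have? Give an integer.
Leaves (nodes with no children): A, B, D, F, J

Answer: 5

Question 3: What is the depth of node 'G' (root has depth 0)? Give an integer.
Answer: 1

Derivation:
Path from root to G: E -> G
Depth = number of edges = 1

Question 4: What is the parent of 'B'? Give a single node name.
Answer: K

Derivation:
Scan adjacency: B appears as child of K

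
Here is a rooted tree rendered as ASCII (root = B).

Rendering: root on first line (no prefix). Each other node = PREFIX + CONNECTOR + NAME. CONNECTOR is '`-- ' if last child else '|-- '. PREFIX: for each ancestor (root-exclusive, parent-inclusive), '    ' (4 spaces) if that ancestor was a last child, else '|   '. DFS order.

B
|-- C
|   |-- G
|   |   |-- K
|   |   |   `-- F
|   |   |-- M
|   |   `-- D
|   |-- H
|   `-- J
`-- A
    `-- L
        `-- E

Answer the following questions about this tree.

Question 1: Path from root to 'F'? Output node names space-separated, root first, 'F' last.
Walk down from root: B -> C -> G -> K -> F

Answer: B C G K F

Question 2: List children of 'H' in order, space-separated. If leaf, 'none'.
Answer: none

Derivation:
Node H's children (from adjacency): (leaf)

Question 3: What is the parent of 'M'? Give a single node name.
Answer: G

Derivation:
Scan adjacency: M appears as child of G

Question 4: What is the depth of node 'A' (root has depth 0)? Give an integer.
Path from root to A: B -> A
Depth = number of edges = 1

Answer: 1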